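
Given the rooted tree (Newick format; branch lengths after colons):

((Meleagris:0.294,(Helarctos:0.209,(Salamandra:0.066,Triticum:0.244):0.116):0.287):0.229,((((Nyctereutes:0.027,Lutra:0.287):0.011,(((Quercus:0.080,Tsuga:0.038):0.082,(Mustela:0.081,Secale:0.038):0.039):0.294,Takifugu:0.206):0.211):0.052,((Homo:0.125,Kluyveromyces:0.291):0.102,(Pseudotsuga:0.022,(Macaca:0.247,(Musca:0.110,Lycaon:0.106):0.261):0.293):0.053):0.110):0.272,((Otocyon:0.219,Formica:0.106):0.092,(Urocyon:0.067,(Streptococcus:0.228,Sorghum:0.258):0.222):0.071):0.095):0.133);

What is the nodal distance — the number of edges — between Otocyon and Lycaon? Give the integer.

9

The MRCA of Otocyon and Lycaon is the node subtending ((((Nyctereutes,Lutra),(((Quercus,Tsuga),(Mustela,Secale)),Takifugu)),((Homo,Kluyveromyces),(Pseudotsuga,(Macaca,(Musca,Lycaon))))),((Otocyon,Formica),(Urocyon,(Streptococcus,Sorghum)))).
From Otocyon up to that node: 3 branches. From Lycaon up to the same node: 6 branches. Total: 3 + 6 = 9.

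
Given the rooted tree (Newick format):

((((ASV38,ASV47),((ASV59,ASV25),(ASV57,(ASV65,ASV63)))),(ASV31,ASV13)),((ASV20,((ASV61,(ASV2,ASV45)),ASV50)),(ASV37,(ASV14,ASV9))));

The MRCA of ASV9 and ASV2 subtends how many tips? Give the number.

8

The MRCA of ASV9 and ASV2 is the node subtending ((ASV20,((ASV61,(ASV2,ASV45)),ASV50)),(ASV37,(ASV14,ASV9))).
That clade contains 8 terminal taxa: ASV14, ASV2, ASV20, ASV37, ASV45, ASV50, ASV61, ASV9.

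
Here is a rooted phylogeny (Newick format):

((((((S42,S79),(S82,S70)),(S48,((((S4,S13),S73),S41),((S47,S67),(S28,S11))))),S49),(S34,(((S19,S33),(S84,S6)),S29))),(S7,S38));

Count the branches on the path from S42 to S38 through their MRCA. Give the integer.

The MRCA of S42 and S38 is the root of the tree.
From S42 up to that node: 6 branches. From S38 up to the same node: 2 branches. Total: 6 + 2 = 8.

8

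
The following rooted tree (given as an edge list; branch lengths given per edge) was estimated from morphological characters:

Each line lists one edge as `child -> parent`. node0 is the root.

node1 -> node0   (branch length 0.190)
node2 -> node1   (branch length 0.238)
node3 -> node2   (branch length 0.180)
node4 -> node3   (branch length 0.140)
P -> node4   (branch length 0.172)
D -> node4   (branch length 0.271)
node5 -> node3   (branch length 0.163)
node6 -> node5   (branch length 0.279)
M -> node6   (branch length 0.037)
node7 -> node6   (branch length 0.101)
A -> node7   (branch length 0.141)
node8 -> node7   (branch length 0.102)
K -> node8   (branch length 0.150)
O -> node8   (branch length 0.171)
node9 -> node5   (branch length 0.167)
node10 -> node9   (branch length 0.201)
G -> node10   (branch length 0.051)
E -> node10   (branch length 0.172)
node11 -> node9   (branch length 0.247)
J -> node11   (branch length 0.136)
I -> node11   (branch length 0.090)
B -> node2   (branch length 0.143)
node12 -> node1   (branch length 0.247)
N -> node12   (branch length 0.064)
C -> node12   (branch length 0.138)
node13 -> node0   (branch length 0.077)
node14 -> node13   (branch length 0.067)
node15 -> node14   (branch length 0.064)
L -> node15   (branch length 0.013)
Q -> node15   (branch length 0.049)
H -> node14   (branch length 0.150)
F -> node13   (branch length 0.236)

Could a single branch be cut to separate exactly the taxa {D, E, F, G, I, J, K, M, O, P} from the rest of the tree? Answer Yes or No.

No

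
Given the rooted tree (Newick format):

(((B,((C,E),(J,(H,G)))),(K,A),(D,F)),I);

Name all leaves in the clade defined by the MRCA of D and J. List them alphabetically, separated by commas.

A, B, C, D, E, F, G, H, J, K

Tracing D: it sits inside (D,F).
Tracing J: it sits inside (J,(H,G)).
The smallest clade enclosing both is ((B,((C,E),(J,(H,G)))),(K,A),(D,F)); the answer is its 10 terminal taxa in alphabetical order.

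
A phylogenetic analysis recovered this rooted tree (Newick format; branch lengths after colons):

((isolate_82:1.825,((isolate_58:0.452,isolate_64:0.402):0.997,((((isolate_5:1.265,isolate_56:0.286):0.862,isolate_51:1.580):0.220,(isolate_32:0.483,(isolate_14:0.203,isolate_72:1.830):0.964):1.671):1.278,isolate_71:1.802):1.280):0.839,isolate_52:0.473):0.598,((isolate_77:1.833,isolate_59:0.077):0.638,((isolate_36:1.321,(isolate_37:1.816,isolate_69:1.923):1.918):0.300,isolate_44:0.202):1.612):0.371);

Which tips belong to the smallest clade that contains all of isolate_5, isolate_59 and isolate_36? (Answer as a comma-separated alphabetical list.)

isolate_14, isolate_32, isolate_36, isolate_37, isolate_44, isolate_5, isolate_51, isolate_52, isolate_56, isolate_58, isolate_59, isolate_64, isolate_69, isolate_71, isolate_72, isolate_77, isolate_82

Tracing isolate_5: it sits inside (isolate_5,isolate_56).
Tracing isolate_59: it sits inside (isolate_77,isolate_59).
Tracing isolate_36: it sits inside (isolate_36,(isolate_37,isolate_69)).
The smallest clade enclosing all 3 is the whole tree (their MRCA is the root), so the answer is all 17 tips in alphabetical order.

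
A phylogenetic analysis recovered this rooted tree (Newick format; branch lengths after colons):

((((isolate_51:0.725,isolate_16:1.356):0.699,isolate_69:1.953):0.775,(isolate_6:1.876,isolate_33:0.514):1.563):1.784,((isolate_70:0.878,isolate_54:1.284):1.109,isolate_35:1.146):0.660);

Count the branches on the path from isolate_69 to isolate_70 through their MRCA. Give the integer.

The MRCA of isolate_69 and isolate_70 is the root of the tree.
From isolate_69 up to that node: 3 branches. From isolate_70 up to the same node: 3 branches. Total: 3 + 3 = 6.

6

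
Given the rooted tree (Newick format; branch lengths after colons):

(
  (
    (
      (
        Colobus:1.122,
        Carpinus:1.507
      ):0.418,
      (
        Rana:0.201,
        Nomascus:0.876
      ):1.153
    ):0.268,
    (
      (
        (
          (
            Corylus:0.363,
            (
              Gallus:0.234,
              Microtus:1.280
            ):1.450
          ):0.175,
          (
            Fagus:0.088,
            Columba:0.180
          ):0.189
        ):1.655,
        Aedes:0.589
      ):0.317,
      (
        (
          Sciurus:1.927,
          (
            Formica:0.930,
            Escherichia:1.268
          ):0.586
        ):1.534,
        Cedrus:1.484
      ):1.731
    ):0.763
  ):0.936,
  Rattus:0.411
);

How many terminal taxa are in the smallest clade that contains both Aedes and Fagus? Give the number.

6

The MRCA of Aedes and Fagus is the node subtending (((Corylus,(Gallus,Microtus)),(Fagus,Columba)),Aedes).
That clade contains 6 terminal taxa: Aedes, Columba, Corylus, Fagus, Gallus, Microtus.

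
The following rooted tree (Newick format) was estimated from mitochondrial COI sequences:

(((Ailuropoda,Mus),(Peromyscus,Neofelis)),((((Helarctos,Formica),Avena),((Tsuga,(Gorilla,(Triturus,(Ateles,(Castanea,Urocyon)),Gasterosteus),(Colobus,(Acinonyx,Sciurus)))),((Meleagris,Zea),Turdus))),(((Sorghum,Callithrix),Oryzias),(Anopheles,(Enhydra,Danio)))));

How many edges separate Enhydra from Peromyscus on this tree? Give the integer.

8

The MRCA of Enhydra and Peromyscus is the root of the tree.
From Enhydra up to that node: 5 branches. From Peromyscus up to the same node: 3 branches. Total: 5 + 3 = 8.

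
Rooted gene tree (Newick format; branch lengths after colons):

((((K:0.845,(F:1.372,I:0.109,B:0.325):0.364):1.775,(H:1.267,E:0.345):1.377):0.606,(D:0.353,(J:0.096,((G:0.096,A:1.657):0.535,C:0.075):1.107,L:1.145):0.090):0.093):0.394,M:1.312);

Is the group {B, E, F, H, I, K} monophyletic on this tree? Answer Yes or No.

Yes

The most recent common ancestor of these taxa subtends ((K,(F,I,B)),(H,E)).
That clade has exactly 6 tips — every listed taxon and nothing else — so the group is monophyletic.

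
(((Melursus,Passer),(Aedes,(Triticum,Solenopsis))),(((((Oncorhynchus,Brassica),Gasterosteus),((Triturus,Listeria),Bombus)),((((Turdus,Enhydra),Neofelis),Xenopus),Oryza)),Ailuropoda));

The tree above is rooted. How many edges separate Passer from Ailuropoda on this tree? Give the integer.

5

The MRCA of Passer and Ailuropoda is the root of the tree.
From Passer up to that node: 3 branches. From Ailuropoda up to the same node: 2 branches. Total: 3 + 2 = 5.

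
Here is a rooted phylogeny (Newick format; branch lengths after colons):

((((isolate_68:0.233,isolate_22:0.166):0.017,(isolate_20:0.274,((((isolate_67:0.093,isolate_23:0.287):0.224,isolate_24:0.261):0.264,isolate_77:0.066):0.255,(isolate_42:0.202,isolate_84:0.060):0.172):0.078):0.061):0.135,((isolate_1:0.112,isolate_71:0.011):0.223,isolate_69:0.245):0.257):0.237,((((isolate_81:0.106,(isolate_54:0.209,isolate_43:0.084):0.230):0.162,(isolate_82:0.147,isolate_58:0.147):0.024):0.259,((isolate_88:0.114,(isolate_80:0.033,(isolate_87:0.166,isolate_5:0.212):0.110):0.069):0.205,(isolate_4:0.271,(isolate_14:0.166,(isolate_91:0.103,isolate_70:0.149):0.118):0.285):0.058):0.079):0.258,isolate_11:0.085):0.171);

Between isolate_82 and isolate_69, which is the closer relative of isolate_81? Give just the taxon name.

The MRCA of isolate_81 and isolate_82 subtends ((isolate_81,(isolate_54,isolate_43)),(isolate_82,isolate_58)) (5 taxa).
The MRCA of isolate_81 and isolate_69 is the root, subtending the entire tree (26 taxa).
The first is nested inside the second, so isolate_81 shares a more recent common ancestor with isolate_82.

isolate_82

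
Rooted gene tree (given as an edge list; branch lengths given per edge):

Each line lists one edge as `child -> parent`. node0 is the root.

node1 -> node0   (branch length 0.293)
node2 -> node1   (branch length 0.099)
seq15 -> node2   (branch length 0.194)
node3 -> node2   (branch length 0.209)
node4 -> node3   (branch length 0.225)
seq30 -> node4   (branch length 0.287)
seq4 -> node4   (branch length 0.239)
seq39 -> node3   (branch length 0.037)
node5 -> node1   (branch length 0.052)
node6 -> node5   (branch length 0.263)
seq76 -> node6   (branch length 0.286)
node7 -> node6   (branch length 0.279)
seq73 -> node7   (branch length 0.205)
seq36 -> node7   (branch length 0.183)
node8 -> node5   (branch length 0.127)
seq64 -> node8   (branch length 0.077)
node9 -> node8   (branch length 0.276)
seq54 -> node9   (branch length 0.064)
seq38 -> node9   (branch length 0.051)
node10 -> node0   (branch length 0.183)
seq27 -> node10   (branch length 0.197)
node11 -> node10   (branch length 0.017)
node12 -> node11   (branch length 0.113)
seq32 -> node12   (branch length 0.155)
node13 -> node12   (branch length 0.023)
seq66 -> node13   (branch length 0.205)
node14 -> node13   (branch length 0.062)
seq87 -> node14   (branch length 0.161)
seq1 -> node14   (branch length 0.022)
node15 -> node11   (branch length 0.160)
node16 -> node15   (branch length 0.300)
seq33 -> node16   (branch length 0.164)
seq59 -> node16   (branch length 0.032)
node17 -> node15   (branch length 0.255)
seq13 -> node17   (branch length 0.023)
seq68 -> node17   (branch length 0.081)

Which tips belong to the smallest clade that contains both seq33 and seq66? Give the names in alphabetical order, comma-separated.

seq1, seq13, seq32, seq33, seq59, seq66, seq68, seq87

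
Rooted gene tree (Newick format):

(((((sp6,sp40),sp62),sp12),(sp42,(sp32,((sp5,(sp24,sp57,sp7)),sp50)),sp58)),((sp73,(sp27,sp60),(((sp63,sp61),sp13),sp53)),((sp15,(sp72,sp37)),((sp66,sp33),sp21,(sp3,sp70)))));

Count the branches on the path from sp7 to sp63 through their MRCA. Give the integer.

The MRCA of sp7 and sp63 is the root of the tree.
From sp7 up to that node: 7 branches. From sp63 up to the same node: 6 branches. Total: 7 + 6 = 13.

13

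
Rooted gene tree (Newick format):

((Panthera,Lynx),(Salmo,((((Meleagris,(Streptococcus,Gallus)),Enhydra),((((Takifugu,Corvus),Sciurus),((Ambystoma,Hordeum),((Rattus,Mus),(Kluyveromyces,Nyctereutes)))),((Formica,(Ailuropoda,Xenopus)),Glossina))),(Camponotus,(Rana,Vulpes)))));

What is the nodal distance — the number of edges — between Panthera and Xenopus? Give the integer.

10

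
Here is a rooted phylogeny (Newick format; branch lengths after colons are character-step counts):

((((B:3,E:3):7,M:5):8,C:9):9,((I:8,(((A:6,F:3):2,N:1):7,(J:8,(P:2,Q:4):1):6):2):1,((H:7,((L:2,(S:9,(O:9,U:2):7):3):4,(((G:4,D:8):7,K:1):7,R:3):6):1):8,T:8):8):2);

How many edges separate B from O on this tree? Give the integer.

12

The MRCA of B and O is the root of the tree.
From B up to that node: 4 branches. From O up to the same node: 8 branches. Total: 4 + 8 = 12.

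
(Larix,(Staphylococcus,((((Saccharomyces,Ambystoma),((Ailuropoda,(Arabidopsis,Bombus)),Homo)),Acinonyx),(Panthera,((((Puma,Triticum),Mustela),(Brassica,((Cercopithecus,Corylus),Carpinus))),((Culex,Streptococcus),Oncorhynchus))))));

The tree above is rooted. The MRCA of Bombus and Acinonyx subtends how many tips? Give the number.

The MRCA of Bombus and Acinonyx is the node subtending (((Saccharomyces,Ambystoma),((Ailuropoda,(Arabidopsis,Bombus)),Homo)),Acinonyx).
That clade contains 7 terminal taxa: Acinonyx, Ailuropoda, Ambystoma, Arabidopsis, Bombus, Homo, Saccharomyces.

7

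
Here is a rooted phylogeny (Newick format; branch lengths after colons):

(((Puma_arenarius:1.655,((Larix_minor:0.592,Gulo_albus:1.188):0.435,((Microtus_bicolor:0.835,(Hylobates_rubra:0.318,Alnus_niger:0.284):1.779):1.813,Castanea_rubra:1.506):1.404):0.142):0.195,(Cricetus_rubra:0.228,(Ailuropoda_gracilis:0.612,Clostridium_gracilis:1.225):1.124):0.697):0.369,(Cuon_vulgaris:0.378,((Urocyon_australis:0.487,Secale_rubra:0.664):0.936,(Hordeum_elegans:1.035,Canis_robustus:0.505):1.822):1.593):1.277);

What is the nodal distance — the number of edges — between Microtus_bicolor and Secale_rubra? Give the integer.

The MRCA of Microtus_bicolor and Secale_rubra is the root of the tree.
From Microtus_bicolor up to that node: 6 branches. From Secale_rubra up to the same node: 4 branches. Total: 6 + 4 = 10.

10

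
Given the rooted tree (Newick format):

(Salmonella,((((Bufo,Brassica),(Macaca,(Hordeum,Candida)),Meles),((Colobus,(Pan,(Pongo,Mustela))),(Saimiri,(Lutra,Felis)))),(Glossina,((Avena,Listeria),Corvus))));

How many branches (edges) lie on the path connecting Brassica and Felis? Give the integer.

The MRCA of Brassica and Felis is the node subtending (((Bufo,Brassica),(Macaca,(Hordeum,Candida)),Meles),((Colobus,(Pan,(Pongo,Mustela))),(Saimiri,(Lutra,Felis)))).
From Brassica up to that node: 3 branches. From Felis up to the same node: 4 branches. Total: 3 + 4 = 7.

7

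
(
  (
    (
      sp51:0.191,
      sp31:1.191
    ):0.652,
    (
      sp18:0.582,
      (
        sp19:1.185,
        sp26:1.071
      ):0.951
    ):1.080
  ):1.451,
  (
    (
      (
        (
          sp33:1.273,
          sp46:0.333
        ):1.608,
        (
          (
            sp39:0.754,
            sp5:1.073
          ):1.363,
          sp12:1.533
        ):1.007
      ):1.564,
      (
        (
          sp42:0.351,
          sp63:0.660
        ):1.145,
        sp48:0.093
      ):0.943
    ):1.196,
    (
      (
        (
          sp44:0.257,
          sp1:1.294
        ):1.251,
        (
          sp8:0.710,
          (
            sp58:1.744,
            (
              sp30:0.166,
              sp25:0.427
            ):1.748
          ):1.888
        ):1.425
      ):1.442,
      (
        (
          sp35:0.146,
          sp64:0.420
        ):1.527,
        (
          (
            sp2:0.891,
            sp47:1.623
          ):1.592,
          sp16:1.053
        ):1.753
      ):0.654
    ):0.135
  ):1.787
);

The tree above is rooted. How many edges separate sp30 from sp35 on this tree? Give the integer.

The MRCA of sp30 and sp35 is the node subtending (((sp44,sp1),(sp8,(sp58,(sp30,sp25)))),((sp35,sp64),((sp2,sp47),sp16))).
From sp30 up to that node: 5 branches. From sp35 up to the same node: 3 branches. Total: 5 + 3 = 8.

8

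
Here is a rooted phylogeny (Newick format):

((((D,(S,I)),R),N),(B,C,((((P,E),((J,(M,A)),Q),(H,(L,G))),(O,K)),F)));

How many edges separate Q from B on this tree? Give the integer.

6

The MRCA of Q and B is the node subtending (B,C,((((P,E),((J,(M,A)),Q),(H,(L,G))),(O,K)),F)).
From Q up to that node: 5 branches. From B up to the same node: 1 branch. Total: 5 + 1 = 6.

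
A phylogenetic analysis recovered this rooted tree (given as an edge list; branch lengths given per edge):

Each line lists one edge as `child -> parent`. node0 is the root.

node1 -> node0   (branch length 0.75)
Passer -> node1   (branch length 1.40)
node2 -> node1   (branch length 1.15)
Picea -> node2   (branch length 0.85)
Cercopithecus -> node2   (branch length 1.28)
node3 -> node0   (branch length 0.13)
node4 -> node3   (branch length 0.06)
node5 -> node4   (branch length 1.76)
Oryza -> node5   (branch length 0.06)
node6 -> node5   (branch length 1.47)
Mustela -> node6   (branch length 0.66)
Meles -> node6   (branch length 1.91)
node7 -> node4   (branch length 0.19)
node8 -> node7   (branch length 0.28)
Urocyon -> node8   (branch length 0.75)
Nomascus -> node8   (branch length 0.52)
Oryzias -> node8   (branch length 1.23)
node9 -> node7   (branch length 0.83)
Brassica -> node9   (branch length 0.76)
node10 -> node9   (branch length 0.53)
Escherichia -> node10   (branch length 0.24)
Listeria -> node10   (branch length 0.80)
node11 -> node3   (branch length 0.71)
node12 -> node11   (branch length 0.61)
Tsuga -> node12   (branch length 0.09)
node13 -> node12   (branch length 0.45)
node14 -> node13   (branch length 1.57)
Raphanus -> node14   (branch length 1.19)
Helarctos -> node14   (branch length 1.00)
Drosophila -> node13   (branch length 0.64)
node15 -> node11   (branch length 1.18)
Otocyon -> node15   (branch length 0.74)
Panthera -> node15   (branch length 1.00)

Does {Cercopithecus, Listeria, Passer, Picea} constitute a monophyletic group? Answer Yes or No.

The MRCA of the listed taxa is the root, so the smallest clade containing them is the whole tree.
That clade also contains Brassica, Drosophila, Escherichia, Helarctos, Meles, Mustela, Nomascus, Oryza, Oryzias, Otocyon, Panthera, Raphanus, Tsuga, Urocyon, which are not in the proposed group, so the group is not monophyletic.

No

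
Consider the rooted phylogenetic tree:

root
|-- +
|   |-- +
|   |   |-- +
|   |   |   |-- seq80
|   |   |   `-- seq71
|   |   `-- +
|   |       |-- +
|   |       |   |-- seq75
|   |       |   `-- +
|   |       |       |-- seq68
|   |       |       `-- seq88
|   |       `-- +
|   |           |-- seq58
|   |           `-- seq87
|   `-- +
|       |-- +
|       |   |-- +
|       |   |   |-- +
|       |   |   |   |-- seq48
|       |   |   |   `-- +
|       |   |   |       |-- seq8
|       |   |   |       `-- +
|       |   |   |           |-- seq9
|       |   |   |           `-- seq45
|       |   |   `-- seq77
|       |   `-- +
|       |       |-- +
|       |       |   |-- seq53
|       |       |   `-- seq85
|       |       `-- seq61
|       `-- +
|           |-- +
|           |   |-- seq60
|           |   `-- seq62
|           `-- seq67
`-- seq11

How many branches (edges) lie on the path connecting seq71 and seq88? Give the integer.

The MRCA of seq71 and seq88 is the node subtending ((seq80,seq71),((seq75,(seq68,seq88)),(seq58,seq87))).
From seq71 up to that node: 2 branches. From seq88 up to the same node: 4 branches. Total: 2 + 4 = 6.

6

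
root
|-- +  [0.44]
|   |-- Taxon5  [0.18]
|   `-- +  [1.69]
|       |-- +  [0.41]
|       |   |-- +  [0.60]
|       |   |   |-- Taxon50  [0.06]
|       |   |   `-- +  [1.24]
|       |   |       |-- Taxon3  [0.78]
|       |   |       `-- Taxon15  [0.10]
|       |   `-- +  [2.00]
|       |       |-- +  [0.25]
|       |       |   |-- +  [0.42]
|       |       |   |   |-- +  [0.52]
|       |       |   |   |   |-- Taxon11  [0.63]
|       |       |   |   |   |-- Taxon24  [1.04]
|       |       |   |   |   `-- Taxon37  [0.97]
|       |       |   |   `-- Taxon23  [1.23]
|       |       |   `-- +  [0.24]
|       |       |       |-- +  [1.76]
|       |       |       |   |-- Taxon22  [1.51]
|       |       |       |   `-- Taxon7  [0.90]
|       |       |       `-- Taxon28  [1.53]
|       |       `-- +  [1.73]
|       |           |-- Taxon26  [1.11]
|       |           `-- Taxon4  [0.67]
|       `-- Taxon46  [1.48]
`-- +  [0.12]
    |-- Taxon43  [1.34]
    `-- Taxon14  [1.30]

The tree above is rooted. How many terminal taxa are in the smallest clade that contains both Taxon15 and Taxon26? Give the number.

The MRCA of Taxon15 and Taxon26 is the node subtending ((Taxon50,(Taxon3,Taxon15)),((((Taxon11,Taxon24,Taxon37),Taxon23),((Taxon22,Taxon7),Taxon28)),(Taxon26,Taxon4))).
That clade contains 12 terminal taxa: Taxon11, Taxon15, Taxon22, Taxon23, Taxon24, Taxon26, Taxon28, Taxon3, Taxon37, Taxon4, Taxon50, Taxon7.

12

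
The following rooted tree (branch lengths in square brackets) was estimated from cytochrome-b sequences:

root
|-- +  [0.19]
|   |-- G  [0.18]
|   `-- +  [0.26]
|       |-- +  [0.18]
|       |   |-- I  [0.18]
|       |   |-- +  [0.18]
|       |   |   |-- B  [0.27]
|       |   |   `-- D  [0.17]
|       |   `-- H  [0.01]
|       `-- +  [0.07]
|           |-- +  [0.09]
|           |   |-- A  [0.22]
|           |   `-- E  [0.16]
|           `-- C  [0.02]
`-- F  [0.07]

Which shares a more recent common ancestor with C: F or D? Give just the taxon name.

The MRCA of C and D subtends ((I,(B,D),H),((A,E),C)) (7 taxa).
The MRCA of C and F is the root, subtending the entire tree (9 taxa).
The first is nested inside the second, so C shares a more recent common ancestor with D.

D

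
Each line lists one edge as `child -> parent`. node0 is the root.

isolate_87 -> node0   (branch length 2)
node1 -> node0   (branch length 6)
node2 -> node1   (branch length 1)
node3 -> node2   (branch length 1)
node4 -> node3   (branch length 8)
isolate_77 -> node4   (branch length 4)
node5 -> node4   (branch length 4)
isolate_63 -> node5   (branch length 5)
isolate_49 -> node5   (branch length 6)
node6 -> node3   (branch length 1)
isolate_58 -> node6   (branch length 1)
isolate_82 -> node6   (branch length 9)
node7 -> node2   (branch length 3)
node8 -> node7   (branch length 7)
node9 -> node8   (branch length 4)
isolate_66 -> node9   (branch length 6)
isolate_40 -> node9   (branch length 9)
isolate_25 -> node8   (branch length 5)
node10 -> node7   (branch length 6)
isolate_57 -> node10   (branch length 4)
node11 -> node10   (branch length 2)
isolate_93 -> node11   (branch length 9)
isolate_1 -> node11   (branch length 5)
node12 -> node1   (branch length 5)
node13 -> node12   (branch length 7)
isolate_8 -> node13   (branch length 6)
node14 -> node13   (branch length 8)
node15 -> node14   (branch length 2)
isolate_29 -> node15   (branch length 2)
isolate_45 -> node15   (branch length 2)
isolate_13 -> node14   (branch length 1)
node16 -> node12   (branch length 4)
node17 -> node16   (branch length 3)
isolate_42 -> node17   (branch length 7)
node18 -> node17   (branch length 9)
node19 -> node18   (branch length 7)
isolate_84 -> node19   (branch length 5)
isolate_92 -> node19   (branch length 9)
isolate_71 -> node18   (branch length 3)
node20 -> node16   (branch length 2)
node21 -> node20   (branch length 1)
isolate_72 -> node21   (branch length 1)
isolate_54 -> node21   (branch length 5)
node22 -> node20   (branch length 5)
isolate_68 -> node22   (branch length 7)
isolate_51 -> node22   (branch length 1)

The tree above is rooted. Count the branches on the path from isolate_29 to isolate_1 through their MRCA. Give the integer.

10

The MRCA of isolate_29 and isolate_1 is the node subtending ((((isolate_77,(isolate_63,isolate_49)),(isolate_58,isolate_82)),(((isolate_66,isolate_40),isolate_25),(isolate_57,(isolate_93,isolate_1)))),((isolate_8,((isolate_29,isolate_45),isolate_13)),((isolate_42,((isolate_84,isolate_92),isolate_71)),((isolate_72,isolate_54),(isolate_68,isolate_51))))).
From isolate_29 up to that node: 5 branches. From isolate_1 up to the same node: 5 branches. Total: 5 + 5 = 10.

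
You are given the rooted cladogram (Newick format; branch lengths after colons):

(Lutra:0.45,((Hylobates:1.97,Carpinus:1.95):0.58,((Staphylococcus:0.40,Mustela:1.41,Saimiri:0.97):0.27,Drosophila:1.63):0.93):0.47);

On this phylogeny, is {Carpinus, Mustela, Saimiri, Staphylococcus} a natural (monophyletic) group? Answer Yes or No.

No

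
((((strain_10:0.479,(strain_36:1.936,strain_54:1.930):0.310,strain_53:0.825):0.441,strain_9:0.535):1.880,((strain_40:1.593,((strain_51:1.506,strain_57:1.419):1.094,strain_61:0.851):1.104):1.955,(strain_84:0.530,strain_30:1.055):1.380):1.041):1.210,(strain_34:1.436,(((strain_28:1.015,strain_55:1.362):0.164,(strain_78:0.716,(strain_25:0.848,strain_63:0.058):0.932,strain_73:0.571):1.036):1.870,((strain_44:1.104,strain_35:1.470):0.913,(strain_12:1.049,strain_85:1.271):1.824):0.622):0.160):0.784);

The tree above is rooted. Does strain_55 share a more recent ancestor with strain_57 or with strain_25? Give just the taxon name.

The MRCA of strain_55 and strain_25 subtends ((strain_28,strain_55),(strain_78,(strain_25,strain_63),strain_73)) (6 taxa).
The MRCA of strain_55 and strain_57 is the root, subtending the entire tree (22 taxa).
The first is nested inside the second, so strain_55 shares a more recent common ancestor with strain_25.

strain_25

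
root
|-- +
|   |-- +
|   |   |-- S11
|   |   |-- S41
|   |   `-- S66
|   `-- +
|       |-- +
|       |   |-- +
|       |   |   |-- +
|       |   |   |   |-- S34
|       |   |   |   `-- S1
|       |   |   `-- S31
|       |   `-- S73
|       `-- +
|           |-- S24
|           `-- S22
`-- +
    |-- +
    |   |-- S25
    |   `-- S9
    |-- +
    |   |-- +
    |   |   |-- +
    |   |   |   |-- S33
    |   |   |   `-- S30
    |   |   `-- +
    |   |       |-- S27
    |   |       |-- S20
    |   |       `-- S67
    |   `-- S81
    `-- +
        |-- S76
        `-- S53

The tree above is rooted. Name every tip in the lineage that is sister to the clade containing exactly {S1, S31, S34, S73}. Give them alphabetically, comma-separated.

S22, S24

The clade containing exactly {S1, S31, S34, S73} attaches to the tree at the node subtending ((((S34,S1),S31),S73),(S24,S22)).
The other lineage descending from that same node — the sister group — is (S24,S22); its 2 tips in alphabetical order are the answer.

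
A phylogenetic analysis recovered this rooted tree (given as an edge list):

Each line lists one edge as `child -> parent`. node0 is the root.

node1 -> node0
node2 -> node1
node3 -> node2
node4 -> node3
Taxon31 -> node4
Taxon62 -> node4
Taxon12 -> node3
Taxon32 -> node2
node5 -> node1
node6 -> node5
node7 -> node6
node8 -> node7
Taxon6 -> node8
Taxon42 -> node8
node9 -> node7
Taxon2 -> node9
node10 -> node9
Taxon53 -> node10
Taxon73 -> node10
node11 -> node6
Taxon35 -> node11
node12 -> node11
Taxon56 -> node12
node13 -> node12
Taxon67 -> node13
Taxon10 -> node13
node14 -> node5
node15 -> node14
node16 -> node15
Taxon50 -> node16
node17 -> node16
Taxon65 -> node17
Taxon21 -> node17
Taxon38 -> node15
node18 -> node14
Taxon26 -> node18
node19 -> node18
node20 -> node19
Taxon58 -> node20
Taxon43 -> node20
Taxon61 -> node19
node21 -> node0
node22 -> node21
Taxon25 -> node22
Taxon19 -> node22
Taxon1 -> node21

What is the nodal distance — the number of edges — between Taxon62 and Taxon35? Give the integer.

The MRCA of Taxon62 and Taxon35 is the node subtending ((((Taxon31,Taxon62),Taxon12),Taxon32),((((Taxon6,Taxon42),(Taxon2,(Taxon53,Taxon73))),(Taxon35,(Taxon56,(Taxon67,Taxon10)))),(((Taxon50,(Taxon65,Taxon21)),Taxon38),(Taxon26,((Taxon58,Taxon43),Taxon61))))).
From Taxon62 up to that node: 4 branches. From Taxon35 up to the same node: 4 branches. Total: 4 + 4 = 8.

8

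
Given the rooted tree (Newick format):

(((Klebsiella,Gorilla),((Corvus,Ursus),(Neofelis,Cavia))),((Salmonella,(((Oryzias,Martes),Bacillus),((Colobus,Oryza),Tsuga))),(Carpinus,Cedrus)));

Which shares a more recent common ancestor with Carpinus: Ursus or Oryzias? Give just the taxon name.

Oryzias

The MRCA of Carpinus and Oryzias subtends ((Salmonella,(((Oryzias,Martes),Bacillus),((Colobus,Oryza),Tsuga))),(Carpinus,Cedrus)) (9 taxa).
The MRCA of Carpinus and Ursus is the root, subtending the entire tree (15 taxa).
The first is nested inside the second, so Carpinus shares a more recent common ancestor with Oryzias.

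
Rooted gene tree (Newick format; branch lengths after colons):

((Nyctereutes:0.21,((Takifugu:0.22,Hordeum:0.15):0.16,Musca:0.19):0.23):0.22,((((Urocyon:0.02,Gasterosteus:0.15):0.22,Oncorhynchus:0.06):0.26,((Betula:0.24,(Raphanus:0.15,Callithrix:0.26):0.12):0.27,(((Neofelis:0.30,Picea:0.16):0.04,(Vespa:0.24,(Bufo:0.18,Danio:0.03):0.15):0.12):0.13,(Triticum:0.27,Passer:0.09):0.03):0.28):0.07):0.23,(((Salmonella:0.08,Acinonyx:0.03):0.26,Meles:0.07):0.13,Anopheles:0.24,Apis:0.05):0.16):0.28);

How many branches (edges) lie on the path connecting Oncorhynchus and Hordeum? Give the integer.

The MRCA of Oncorhynchus and Hordeum is the root of the tree.
From Oncorhynchus up to that node: 4 branches. From Hordeum up to the same node: 4 branches. Total: 4 + 4 = 8.

8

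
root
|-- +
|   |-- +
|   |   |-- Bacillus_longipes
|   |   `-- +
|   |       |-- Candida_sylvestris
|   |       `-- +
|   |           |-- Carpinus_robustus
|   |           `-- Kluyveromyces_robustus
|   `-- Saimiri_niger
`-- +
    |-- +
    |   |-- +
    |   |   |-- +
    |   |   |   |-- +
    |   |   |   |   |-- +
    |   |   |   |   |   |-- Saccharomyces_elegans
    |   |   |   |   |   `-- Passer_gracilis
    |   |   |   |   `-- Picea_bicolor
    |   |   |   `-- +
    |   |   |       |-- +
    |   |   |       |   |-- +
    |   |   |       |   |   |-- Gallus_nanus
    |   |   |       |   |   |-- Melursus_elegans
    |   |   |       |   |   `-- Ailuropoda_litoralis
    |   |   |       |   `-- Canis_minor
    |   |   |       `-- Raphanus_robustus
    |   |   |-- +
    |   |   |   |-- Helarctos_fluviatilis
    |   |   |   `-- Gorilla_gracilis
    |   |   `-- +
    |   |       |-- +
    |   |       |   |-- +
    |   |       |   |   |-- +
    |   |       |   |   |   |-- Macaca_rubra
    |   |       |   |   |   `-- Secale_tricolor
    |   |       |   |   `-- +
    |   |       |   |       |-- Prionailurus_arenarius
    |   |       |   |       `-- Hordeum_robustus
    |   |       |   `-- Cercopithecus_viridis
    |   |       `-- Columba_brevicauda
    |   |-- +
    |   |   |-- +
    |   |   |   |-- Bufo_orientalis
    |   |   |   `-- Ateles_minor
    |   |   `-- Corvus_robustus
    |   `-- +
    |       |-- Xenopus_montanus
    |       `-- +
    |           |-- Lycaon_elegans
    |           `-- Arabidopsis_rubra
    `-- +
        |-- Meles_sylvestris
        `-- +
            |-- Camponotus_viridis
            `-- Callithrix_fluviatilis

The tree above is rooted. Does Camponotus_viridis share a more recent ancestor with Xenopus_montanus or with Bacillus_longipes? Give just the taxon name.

The MRCA of Camponotus_viridis and Xenopus_montanus subtends ((((((Saccharomyces_elegans,Passer_gracilis),Picea_bicolor),(((Gallus_nanus,Melursus_elegans,Ailuropoda_litoralis),Canis_minor),Raphanus_robustus)),(Helarctos_fluviatilis,Gorilla_gracilis),((((Macaca_rubra,Secale_tricolor),(Prionailurus_arenarius,Hordeum_robustus)),Cercopithecus_viridis),Columba_brevicauda)),((Bufo_orientalis,Ateles_minor),Corvus_robustus),(Xenopus_montanus,(Lycaon_elegans,Arabidopsis_rubra))),(Meles_sylvestris,(Camponotus_viridis,Callithrix_fluviatilis))) (25 taxa).
The MRCA of Camponotus_viridis and Bacillus_longipes is the root, subtending the entire tree (30 taxa).
The first is nested inside the second, so Camponotus_viridis shares a more recent common ancestor with Xenopus_montanus.

Xenopus_montanus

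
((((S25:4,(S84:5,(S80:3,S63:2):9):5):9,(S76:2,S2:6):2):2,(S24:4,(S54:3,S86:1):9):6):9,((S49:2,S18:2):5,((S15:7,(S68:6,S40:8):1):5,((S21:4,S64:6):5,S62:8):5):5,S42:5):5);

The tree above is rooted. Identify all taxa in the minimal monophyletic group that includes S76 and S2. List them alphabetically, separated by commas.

Tracing S76: it sits inside (S76,S2).
Tracing S2: it sits inside (S76,S2).
The smallest clade enclosing both is (S76,S2); the answer is its 2 terminal taxa in alphabetical order.

S2, S76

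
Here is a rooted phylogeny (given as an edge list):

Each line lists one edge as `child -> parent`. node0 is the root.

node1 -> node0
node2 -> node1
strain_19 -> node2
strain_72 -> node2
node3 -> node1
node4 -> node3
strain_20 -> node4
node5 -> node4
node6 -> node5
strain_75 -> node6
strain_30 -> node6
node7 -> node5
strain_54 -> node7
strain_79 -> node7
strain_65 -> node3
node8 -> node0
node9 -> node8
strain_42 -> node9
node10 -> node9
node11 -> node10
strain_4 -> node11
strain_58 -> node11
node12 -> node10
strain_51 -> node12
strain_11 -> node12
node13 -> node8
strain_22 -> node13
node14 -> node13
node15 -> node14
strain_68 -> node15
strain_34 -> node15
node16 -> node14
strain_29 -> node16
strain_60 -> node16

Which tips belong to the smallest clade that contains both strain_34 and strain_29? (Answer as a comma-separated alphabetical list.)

Tracing strain_34: it sits inside (strain_68,strain_34).
Tracing strain_29: it sits inside (strain_29,strain_60).
The smallest clade enclosing both is ((strain_68,strain_34),(strain_29,strain_60)); the answer is its 4 terminal taxa in alphabetical order.

strain_29, strain_34, strain_60, strain_68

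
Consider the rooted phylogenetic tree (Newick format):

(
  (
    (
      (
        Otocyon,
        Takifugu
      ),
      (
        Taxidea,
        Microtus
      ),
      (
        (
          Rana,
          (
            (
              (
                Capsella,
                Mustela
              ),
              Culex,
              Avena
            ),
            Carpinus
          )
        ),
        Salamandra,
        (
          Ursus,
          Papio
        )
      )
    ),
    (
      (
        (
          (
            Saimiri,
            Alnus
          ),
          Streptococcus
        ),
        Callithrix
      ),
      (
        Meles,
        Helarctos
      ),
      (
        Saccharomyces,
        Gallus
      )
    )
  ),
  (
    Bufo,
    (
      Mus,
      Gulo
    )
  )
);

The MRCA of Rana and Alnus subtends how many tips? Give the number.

21

The MRCA of Rana and Alnus is the node subtending (((Otocyon,Takifugu),(Taxidea,Microtus),((Rana,(((Capsella,Mustela),Culex,Avena),Carpinus)),Salamandra,(Ursus,Papio))),((((Saimiri,Alnus),Streptococcus),Callithrix),(Meles,Helarctos),(Saccharomyces,Gallus))).
That clade contains 21 terminal taxa: Alnus, Avena, Callithrix, Capsella, Carpinus, Culex, Gallus, Helarctos, Meles, Microtus, Mustela, Otocyon, Papio, Rana, Saccharomyces, Saimiri, Salamandra, Streptococcus, Takifugu, Taxidea, Ursus.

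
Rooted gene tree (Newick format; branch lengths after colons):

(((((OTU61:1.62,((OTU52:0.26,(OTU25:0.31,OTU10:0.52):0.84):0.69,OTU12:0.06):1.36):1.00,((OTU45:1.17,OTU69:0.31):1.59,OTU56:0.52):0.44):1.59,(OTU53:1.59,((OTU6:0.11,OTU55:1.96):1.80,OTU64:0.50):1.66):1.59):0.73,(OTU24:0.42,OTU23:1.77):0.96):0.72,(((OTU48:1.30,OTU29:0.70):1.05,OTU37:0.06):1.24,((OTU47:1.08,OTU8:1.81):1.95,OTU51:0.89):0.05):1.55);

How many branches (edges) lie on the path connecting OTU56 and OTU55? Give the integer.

7

The MRCA of OTU56 and OTU55 is the node subtending (((OTU61,((OTU52,(OTU25,OTU10)),OTU12)),((OTU45,OTU69),OTU56)),(OTU53,((OTU6,OTU55),OTU64))).
From OTU56 up to that node: 3 branches. From OTU55 up to the same node: 4 branches. Total: 3 + 4 = 7.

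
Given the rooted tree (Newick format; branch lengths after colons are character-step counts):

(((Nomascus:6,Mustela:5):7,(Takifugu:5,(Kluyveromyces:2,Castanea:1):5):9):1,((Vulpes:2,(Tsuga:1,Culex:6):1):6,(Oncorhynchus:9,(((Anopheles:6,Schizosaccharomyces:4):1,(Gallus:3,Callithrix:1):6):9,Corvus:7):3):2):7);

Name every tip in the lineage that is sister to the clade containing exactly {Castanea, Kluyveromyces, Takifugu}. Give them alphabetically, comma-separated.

Mustela, Nomascus

The clade containing exactly {Castanea, Kluyveromyces, Takifugu} attaches to the tree at the node subtending ((Nomascus,Mustela),(Takifugu,(Kluyveromyces,Castanea))).
The other lineage descending from that same node — the sister group — is (Nomascus,Mustela); its 2 tips in alphabetical order are the answer.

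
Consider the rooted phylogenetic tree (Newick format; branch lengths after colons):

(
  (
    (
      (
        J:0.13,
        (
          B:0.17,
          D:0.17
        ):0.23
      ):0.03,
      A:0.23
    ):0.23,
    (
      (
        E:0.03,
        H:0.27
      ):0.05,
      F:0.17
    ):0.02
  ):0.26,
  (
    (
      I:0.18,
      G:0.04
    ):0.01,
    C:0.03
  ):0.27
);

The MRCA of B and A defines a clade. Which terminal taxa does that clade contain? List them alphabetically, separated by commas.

A, B, D, J

Tracing B: it sits inside (B,D).
Tracing A: it sits inside ((J,(B,D)),A).
The smallest clade enclosing both is ((J,(B,D)),A); the answer is its 4 terminal taxa in alphabetical order.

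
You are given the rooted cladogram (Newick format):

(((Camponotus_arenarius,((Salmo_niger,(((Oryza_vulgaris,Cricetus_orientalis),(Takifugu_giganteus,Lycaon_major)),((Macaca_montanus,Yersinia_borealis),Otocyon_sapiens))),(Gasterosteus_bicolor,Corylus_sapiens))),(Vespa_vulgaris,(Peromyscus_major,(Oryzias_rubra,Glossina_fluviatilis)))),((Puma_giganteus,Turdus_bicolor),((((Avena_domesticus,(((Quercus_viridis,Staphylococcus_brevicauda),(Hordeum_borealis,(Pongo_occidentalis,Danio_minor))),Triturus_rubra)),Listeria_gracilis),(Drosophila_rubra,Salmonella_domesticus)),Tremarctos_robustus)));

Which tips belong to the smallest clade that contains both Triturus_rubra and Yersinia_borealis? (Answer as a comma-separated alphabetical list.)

Avena_domesticus, Camponotus_arenarius, Corylus_sapiens, Cricetus_orientalis, Danio_minor, Drosophila_rubra, Gasterosteus_bicolor, Glossina_fluviatilis, Hordeum_borealis, Listeria_gracilis, Lycaon_major, Macaca_montanus, Oryza_vulgaris, Oryzias_rubra, Otocyon_sapiens, Peromyscus_major, Pongo_occidentalis, Puma_giganteus, Quercus_viridis, Salmo_niger, Salmonella_domesticus, Staphylococcus_brevicauda, Takifugu_giganteus, Tremarctos_robustus, Triturus_rubra, Turdus_bicolor, Vespa_vulgaris, Yersinia_borealis

Tracing Triturus_rubra: it sits inside (((Quercus_viridis,Staphylococcus_brevicauda),(Hordeum_borealis,(Pongo_occidentalis,Danio_minor))),Triturus_rubra).
Tracing Yersinia_borealis: it sits inside (Macaca_montanus,Yersinia_borealis).
The smallest clade enclosing both is the whole tree (their MRCA is the root), so the answer is all 28 tips in alphabetical order.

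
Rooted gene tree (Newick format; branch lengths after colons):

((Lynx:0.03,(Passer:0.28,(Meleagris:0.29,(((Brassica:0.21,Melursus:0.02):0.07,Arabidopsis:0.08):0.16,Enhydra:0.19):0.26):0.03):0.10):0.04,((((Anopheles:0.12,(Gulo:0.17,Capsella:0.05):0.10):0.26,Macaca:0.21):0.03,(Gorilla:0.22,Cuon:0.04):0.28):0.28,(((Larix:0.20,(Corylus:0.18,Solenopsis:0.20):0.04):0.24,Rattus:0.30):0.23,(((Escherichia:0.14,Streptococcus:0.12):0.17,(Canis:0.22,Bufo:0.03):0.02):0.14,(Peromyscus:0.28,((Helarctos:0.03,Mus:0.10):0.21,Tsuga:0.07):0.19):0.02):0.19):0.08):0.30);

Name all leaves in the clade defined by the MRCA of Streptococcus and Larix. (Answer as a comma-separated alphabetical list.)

Tracing Streptococcus: it sits inside (Escherichia,Streptococcus).
Tracing Larix: it sits inside (Larix,(Corylus,Solenopsis)).
The smallest clade enclosing both is (((Larix,(Corylus,Solenopsis)),Rattus),(((Escherichia,Streptococcus),(Canis,Bufo)),(Peromyscus,((Helarctos,Mus),Tsuga)))); the answer is its 12 terminal taxa in alphabetical order.

Bufo, Canis, Corylus, Escherichia, Helarctos, Larix, Mus, Peromyscus, Rattus, Solenopsis, Streptococcus, Tsuga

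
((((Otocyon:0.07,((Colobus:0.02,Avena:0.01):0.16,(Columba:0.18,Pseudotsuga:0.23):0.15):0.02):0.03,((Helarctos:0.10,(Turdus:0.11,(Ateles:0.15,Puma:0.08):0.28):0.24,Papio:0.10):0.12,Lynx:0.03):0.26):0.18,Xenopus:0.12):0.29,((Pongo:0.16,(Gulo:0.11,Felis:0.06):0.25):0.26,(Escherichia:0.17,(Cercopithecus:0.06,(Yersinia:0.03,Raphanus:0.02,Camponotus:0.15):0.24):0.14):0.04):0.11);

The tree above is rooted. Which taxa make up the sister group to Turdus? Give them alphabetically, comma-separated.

Turdus attaches to the tree at the node subtending (Turdus,(Ateles,Puma)).
The other lineage descending from that same node — the sister group — is (Ateles,Puma); its 2 tips in alphabetical order are the answer.

Ateles, Puma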